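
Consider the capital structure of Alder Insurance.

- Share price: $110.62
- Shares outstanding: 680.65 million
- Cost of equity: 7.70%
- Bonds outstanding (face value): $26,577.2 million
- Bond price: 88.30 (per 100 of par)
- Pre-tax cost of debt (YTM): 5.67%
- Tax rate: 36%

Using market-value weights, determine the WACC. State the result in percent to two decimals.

6.73%

Market value of equity E = 110.62 × 680.65m = 75293.503m. Market value of debt D = 26577.2m × 88.3/100 = 23467.6676m.
Total capital V = 75293.503 + 23467.6676 = 98761.1706.
Equity: weight = 75293.503/98761.1706 = 0.7624; cost = 7.7%.
Bonds outstanding: weight = 23467.6676/98761.1706 = 0.2376; after-tax cost = 5.67% × (1 − 36%) = 3.6288%.
WACC = 0.7624 × 7.7000% + 0.2376 × 3.6288% = 6.7326%.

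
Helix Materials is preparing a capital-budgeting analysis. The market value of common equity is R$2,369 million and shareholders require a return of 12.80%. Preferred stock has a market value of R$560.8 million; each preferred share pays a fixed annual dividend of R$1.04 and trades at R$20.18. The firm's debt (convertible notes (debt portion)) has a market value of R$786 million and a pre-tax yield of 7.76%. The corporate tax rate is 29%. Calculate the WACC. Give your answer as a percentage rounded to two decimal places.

10.10%

Cost of preferred: Rp = 1.04 / 20.18 = 5.1536%.
Total capital V = 2369 + 560.8 + 786 = 3715.8.
Equity: weight = 2369/3715.8 = 0.6375; cost = 12.8%.
Preferred: weight = 560.8/3715.8 = 0.1509; cost = 5.1536%.
Convertible notes (debt portion): weight = 786/3715.8 = 0.2115; after-tax cost = 7.76% × (1 − 29%) = 5.5096%.
WACC = 0.6375 × 12.8000% + 0.1509 × 5.1536% + 0.2115 × 5.5096% = 10.1038%.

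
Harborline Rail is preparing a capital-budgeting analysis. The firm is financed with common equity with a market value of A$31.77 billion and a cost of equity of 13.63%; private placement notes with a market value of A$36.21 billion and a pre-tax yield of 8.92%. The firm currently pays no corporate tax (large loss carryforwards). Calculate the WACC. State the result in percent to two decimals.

Total capital V = 31.77 + 36.21 = 67.98.
Equity: weight = 31.77/67.98 = 0.4673; cost = 13.63%.
Private placement notes: weight = 36.21/67.98 = 0.5327; after-tax cost = 8.92% × (1 − 0%) = 8.9200%.
WACC = 0.4673 × 13.6300% + 0.5327 × 8.9200% = 11.1212%.

11.12%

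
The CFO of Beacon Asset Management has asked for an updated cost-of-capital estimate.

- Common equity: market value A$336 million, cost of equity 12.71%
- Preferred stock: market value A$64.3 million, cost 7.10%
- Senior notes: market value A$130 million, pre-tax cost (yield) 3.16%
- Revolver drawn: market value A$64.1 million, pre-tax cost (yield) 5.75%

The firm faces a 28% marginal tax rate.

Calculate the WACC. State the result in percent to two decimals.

8.90%

Total capital V = 336 + 64.3 + 130 + 64.1 = 594.4.
Equity: weight = 336/594.4 = 0.5653; cost = 12.71%.
Preferred: weight = 64.3/594.4 = 0.1082; cost = 7.1%.
Senior notes: weight = 130/594.4 = 0.2187; after-tax cost = 3.16% × (1 − 28%) = 2.2752%.
Revolver drawn: weight = 64.1/594.4 = 0.1078; after-tax cost = 5.75% × (1 − 28%) = 4.1400%.
WACC = 0.5653 × 12.7100% + 0.1082 × 7.1000% + 0.2187 × 2.2752% + 0.1078 × 4.1400% = 8.8968%.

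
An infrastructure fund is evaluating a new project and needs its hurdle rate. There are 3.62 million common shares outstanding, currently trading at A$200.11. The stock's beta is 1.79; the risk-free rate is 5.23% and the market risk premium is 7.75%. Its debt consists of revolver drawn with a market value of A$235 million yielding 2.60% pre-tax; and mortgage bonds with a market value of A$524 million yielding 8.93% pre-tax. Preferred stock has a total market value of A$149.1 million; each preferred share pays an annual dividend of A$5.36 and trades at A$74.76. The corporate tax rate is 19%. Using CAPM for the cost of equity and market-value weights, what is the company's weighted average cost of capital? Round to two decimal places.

Cost of equity via CAPM: Re = 5.23% + 1.79 × 7.75% = 19.1025%.
Cost of preferred: Rp = 5.36 / 74.76 = 7.1696%.
Market value of equity E = 200.11 × 3.62m = 724.3982m.
Total capital V = 724.3982 + 149.1 + 235 + 524 = 1632.4982.
Equity: weight = 724.3982/1632.4982 = 0.4437; cost = 19.1025%.
Preferred: weight = 149.1/1632.4982 = 0.0913; cost = 7.1696%.
Revolver drawn: weight = 235/1632.4982 = 0.1440; after-tax cost = 2.6% × (1 − 19%) = 2.1060%.
Mortgage bonds: weight = 524/1632.4982 = 0.3210; after-tax cost = 8.93% × (1 − 19%) = 7.2333%.
WACC = 0.4437 × 19.1025% + 0.0913 × 7.1696% + 0.1440 × 2.1060% + 0.3210 × 7.2333% = 11.7562%.

11.76%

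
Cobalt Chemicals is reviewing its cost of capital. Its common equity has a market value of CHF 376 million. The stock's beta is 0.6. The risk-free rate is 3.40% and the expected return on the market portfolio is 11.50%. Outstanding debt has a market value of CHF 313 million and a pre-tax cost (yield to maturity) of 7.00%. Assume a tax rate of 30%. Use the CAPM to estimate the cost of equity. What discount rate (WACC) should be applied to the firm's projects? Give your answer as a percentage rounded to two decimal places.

Market risk premium = 11.5% − 3.4% = 8.1%.
Cost of equity via CAPM: Re = 3.4% + 0.6 × 8.1% = 8.2600%.
Total capital V = 376 + 313 = 689.
Equity: weight = 376/689 = 0.5457; cost = 8.26%.
Debt: weight = 313/689 = 0.4543; after-tax cost = 7% × (1 − 30%) = 4.9000%.
WACC = 0.5457 × 8.2600% + 0.4543 × 4.9000% = 6.7336%.

6.73%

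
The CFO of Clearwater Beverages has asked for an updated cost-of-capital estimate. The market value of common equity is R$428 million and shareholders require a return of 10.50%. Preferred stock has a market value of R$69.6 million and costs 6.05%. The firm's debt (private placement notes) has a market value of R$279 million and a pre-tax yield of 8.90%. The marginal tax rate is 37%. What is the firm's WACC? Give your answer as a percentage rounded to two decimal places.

Total capital V = 428 + 69.6 + 279 = 776.6.
Equity: weight = 428/776.6 = 0.5511; cost = 10.5%.
Preferred: weight = 69.6/776.6 = 0.0896; cost = 6.05%.
Private placement notes: weight = 279/776.6 = 0.3593; after-tax cost = 8.9% × (1 − 37%) = 5.6070%.
WACC = 0.5511 × 10.5000% + 0.0896 × 6.0500% + 0.3593 × 5.6070% = 8.3433%.

8.34%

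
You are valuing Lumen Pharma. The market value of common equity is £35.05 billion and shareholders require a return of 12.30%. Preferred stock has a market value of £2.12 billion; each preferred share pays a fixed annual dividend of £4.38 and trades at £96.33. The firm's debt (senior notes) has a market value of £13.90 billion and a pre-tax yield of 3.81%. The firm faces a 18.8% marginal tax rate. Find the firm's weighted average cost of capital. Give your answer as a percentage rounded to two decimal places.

Cost of preferred: Rp = 4.38 / 96.33 = 4.5469%.
Total capital V = 35.05 + 2.12 + 13.9 = 51.07.
Equity: weight = 35.05/51.07 = 0.6863; cost = 12.3%.
Preferred: weight = 2.12/51.07 = 0.0415; cost = 4.5469%.
Senior notes: weight = 13.9/51.07 = 0.2722; after-tax cost = 3.81% × (1 − 18.8%) = 3.0937%.
WACC = 0.6863 × 12.3000% + 0.0415 × 4.5469% + 0.2722 × 3.0937% = 9.4724%.

9.47%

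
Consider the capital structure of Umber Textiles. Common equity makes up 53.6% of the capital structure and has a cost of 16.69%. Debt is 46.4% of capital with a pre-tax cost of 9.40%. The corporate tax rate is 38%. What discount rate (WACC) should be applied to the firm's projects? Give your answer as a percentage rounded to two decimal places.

11.65%

After-tax cost of debt = 9.4% × (1 − 38%) = 5.8280%.
WACC = 0.536 × 16.6900% + 0.464 × 5.8280% = 11.6500%.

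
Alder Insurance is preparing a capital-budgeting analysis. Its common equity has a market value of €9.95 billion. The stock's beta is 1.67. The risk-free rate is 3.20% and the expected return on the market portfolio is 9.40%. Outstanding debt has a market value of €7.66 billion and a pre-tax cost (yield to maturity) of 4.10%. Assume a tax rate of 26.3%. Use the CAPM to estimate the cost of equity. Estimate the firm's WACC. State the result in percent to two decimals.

8.97%

Market risk premium = 9.4% − 3.2% = 6.2%.
Cost of equity via CAPM: Re = 3.2% + 1.67 × 6.2% = 13.5540%.
Total capital V = 9.95 + 7.66 = 17.61.
Equity: weight = 9.95/17.61 = 0.5650; cost = 13.554%.
Debt: weight = 7.66/17.61 = 0.4350; after-tax cost = 4.1% × (1 − 26.3%) = 3.0217%.
WACC = 0.5650 × 13.5540% + 0.4350 × 3.0217% = 8.9727%.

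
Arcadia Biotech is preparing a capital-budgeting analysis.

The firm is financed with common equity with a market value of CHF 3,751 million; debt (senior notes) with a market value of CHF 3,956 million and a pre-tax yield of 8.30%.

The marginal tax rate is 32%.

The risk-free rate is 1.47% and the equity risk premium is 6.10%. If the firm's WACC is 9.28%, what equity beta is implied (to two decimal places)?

1.91

Total capital V = 3751 + 3956 = 7707.
Equity weight = 3751/7707 = 0.4867.
Senior notes weight = 3956/7707 = 0.5133.
Debt contribution = 0.5133 × 8.3% × (1 − 32%) = 2.8971%.
Required equity contribution = 9.28% − 2.8971% = 6.3829%  ⇒  Re = 13.1147%.
CAPM: 13.1147% = 1.47% + β × 6.1%  ⇒  β = 1.9090.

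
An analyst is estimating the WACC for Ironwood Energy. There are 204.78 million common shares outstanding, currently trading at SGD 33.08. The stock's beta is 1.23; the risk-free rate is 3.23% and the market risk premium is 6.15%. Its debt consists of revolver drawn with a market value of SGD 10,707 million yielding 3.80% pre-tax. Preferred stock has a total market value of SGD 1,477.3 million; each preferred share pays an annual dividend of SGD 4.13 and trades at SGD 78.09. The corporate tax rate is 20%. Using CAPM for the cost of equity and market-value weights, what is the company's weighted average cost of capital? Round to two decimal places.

Cost of equity via CAPM: Re = 3.23% + 1.23 × 6.15% = 10.7945%.
Cost of preferred: Rp = 4.13 / 78.09 = 5.2888%.
Market value of equity E = 33.08 × 204.78m = 6774.1224m.
Total capital V = 6774.1224 + 1477.3 + 10707 = 18958.4224.
Equity: weight = 6774.1224/18958.4224 = 0.3573; cost = 10.7945%.
Preferred: weight = 1477.3/18958.4224 = 0.0779; cost = 5.2888%.
Revolver drawn: weight = 10707/18958.4224 = 0.5648; after-tax cost = 3.8% × (1 − 20%) = 3.0400%.
WACC = 0.3573 × 10.7945% + 0.0779 × 5.2888% + 0.5648 × 3.0400% = 5.9860%.

5.99%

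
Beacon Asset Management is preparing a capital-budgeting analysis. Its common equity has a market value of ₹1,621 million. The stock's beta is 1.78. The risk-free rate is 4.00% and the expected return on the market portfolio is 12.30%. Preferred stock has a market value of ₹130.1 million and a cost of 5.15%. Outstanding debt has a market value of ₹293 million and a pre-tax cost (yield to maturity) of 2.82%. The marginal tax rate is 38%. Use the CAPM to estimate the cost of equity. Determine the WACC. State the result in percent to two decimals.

Market risk premium = 12.3% − 4.0% = 8.3%.
Cost of equity via CAPM: Re = 4.0% + 1.78 × 8.3% = 18.7740%.
Total capital V = 1621 + 130.1 + 293 = 2044.1.
Equity: weight = 1621/2044.1 = 0.7930; cost = 18.774%.
Preferred: weight = 130.1/2044.1 = 0.0636; cost = 5.15%.
Debt: weight = 293/2044.1 = 0.1433; after-tax cost = 2.82% × (1 − 38%) = 1.7484%.
WACC = 0.7930 × 18.7740% + 0.0636 × 5.1500% + 0.1433 × 1.7484% = 15.4664%.

15.47%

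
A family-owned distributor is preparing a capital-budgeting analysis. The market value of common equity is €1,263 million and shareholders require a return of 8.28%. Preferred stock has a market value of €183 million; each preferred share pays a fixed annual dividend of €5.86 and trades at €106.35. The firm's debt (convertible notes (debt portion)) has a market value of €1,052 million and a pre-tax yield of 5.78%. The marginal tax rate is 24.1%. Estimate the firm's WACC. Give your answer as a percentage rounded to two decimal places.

Cost of preferred: Rp = 5.86 / 106.35 = 5.5101%.
Total capital V = 1263 + 183 + 1052 = 2498.
Equity: weight = 1263/2498 = 0.5056; cost = 8.28%.
Preferred: weight = 183/2498 = 0.0733; cost = 5.5101%.
Convertible notes (debt portion): weight = 1052/2498 = 0.4211; after-tax cost = 5.78% × (1 − 24.1%) = 4.3870%.
WACC = 0.5056 × 8.2800% + 0.0733 × 5.5101% + 0.4211 × 4.3870% = 6.4376%.

6.44%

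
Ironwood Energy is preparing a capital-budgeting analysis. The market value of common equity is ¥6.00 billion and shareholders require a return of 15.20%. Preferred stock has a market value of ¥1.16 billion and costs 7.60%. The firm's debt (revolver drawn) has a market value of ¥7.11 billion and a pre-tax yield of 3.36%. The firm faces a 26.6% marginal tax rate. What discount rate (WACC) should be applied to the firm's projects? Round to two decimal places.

8.24%

Total capital V = 6 + 1.16 + 7.11 = 14.27.
Equity: weight = 6/14.27 = 0.4205; cost = 15.2%.
Preferred: weight = 1.16/14.27 = 0.0813; cost = 7.6%.
Revolver drawn: weight = 7.11/14.27 = 0.4982; after-tax cost = 3.36% × (1 − 26.6%) = 2.4662%.
WACC = 0.4205 × 15.2000% + 0.0813 × 7.6000% + 0.4982 × 2.4662% = 8.2376%.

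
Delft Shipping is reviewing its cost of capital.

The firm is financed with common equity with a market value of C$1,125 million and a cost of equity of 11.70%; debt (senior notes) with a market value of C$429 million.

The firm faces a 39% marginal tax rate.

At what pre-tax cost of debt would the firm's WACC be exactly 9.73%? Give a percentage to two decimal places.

7.48%

Total capital V = 1125 + 429 = 1554.
Equity weight = 1125/1554 = 0.7239.
Senior notes weight = 429/1554 = 0.2761.
Equity contribution = 0.7239 × 11.7% = 8.4701%.
Remaining for debt = 9.73% − 8.4701% = 1.2599%.
Rd × (1 − 39%) × 0.2761 = 1.2599%  ⇒  Rd = 7.4818%.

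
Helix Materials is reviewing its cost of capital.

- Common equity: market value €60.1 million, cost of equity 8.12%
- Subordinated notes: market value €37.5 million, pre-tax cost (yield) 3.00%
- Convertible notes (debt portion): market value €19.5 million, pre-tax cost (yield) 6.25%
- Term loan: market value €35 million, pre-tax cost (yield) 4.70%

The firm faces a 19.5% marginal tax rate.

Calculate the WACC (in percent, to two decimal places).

5.32%

Total capital V = 60.1 + 37.5 + 19.5 + 35 = 152.1.
Equity: weight = 60.1/152.1 = 0.3951; cost = 8.12%.
Subordinated notes: weight = 37.5/152.1 = 0.2465; after-tax cost = 3% × (1 − 19.5%) = 2.4150%.
Convertible notes (debt portion): weight = 19.5/152.1 = 0.1282; after-tax cost = 6.25% × (1 − 19.5%) = 5.0312%.
Term loan: weight = 35/152.1 = 0.2301; after-tax cost = 4.7% × (1 − 19.5%) = 3.7835%.
WACC = 0.3951 × 8.1200% + 0.2465 × 2.4150% + 0.1282 × 5.0312% + 0.2301 × 3.7835% = 5.3196%.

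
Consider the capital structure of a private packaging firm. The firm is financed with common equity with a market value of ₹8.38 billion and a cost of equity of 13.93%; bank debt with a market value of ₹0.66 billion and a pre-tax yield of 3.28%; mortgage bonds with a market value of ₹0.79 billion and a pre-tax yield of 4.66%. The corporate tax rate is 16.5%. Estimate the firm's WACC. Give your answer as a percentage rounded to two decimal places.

Total capital V = 8.38 + 0.66 + 0.79 = 9.83.
Equity: weight = 8.38/9.83 = 0.8525; cost = 13.93%.
Bank debt: weight = 0.66/9.83 = 0.0671; after-tax cost = 3.28% × (1 − 16.5%) = 2.7388%.
Mortgage bonds: weight = 0.79/9.83 = 0.0804; after-tax cost = 4.66% × (1 − 16.5%) = 3.8911%.
WACC = 0.8525 × 13.9300% + 0.0671 × 2.7388% + 0.0804 × 3.8911% = 12.3718%.

12.37%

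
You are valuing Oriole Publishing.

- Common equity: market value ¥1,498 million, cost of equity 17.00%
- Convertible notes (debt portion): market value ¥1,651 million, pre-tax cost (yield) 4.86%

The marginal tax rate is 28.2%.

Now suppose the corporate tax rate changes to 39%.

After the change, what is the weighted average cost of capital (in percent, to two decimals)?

9.64%

After the change:
Total capital V = 1498 + 1651 = 3149.
Equity: weight = 1498/3149 = 0.4757; cost = 17%.
Convertible notes (debt portion): weight = 1651/3149 = 0.5243; after-tax cost = 4.86% × (1 − 39%) = 2.9646%.
WACC = 0.4757 × 17.0000% + 0.5243 × 2.9646% = 9.6413%.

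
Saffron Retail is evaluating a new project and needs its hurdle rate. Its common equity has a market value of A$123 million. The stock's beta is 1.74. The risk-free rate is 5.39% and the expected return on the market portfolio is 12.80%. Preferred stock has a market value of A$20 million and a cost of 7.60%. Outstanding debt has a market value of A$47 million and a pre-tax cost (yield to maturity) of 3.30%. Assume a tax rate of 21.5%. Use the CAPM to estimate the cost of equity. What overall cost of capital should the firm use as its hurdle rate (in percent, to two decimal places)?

Market risk premium = 12.8% − 5.39% = 7.41%.
Cost of equity via CAPM: Re = 5.39% + 1.74 × 7.41% = 18.2834%.
Total capital V = 123 + 20 + 47 = 190.
Equity: weight = 123/190 = 0.6474; cost = 18.2834%.
Preferred: weight = 20/190 = 0.1053; cost = 7.6%.
Debt: weight = 47/190 = 0.2474; after-tax cost = 3.3% × (1 − 21.5%) = 2.5905%.
WACC = 0.6474 × 18.2834% + 0.1053 × 7.6000% + 0.2474 × 2.5905% = 13.2769%.

13.28%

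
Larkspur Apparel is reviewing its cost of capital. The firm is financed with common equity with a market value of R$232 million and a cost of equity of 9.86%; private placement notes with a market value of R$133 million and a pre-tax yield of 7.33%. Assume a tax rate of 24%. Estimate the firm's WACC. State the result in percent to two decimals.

8.30%

Total capital V = 232 + 133 = 365.
Equity: weight = 232/365 = 0.6356; cost = 9.86%.
Private placement notes: weight = 133/365 = 0.3644; after-tax cost = 7.33% × (1 − 24%) = 5.5708%.
WACC = 0.6356 × 9.8600% + 0.3644 × 5.5708% = 8.2971%.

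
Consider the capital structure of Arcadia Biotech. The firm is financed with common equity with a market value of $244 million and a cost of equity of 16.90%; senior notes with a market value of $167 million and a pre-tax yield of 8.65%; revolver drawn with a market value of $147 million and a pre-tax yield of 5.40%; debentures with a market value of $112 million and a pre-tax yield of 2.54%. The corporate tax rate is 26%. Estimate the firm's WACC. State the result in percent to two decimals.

8.94%

Total capital V = 244 + 167 + 147 + 112 = 670.
Equity: weight = 244/670 = 0.3642; cost = 16.9%.
Senior notes: weight = 167/670 = 0.2493; after-tax cost = 8.65% × (1 − 26%) = 6.4010%.
Revolver drawn: weight = 147/670 = 0.2194; after-tax cost = 5.4% × (1 − 26%) = 3.9960%.
Debentures: weight = 112/670 = 0.1672; after-tax cost = 2.54% × (1 − 26%) = 1.8796%.
WACC = 0.3642 × 16.9000% + 0.2493 × 6.4010% + 0.2194 × 3.9960% + 0.1672 × 1.8796% = 8.9410%.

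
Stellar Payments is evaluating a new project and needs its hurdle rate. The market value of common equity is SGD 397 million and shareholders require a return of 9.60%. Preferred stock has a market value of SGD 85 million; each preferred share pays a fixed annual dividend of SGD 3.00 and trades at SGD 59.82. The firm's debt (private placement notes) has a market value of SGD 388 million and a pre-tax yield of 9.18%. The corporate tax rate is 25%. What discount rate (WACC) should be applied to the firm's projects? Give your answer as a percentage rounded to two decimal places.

Cost of preferred: Rp = 3.0 / 59.82 = 5.0150%.
Total capital V = 397 + 85 + 388 = 870.
Equity: weight = 397/870 = 0.4563; cost = 9.6%.
Preferred: weight = 85/870 = 0.0977; cost = 5.015%.
Private placement notes: weight = 388/870 = 0.4460; after-tax cost = 9.18% × (1 − 25%) = 6.8850%.
WACC = 0.4563 × 9.6000% + 0.0977 × 5.0150% + 0.4460 × 6.8850% = 7.9412%.

7.94%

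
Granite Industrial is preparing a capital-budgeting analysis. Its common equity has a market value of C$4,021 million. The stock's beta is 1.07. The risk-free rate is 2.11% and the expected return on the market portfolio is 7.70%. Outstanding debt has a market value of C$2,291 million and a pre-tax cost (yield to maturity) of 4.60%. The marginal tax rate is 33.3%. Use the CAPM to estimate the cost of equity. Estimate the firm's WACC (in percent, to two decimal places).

6.27%

Market risk premium = 7.7% − 2.11% = 5.59%.
Cost of equity via CAPM: Re = 2.11% + 1.07 × 5.59% = 8.0913%.
Total capital V = 4021 + 2291 = 6312.
Equity: weight = 4021/6312 = 0.6370; cost = 8.0913%.
Debt: weight = 2291/6312 = 0.3630; after-tax cost = 4.6% × (1 − 33.3%) = 3.0682%.
WACC = 0.6370 × 8.0913% + 0.3630 × 3.0682% = 6.2681%.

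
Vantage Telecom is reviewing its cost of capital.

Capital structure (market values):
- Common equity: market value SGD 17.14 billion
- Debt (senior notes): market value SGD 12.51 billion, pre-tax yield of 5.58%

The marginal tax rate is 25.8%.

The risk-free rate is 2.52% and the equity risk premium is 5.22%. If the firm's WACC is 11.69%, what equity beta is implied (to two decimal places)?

2.81

Total capital V = 17.14 + 12.51 = 29.65.
Equity weight = 17.14/29.65 = 0.5781.
Senior notes weight = 12.51/29.65 = 0.4219.
Debt contribution = 0.4219 × 5.58% × (1 − 25.8%) = 1.7469%.
Required equity contribution = 11.69% − 1.7469% = 9.9431%  ⇒  Re = 17.2003%.
CAPM: 17.2003% = 2.52% + β × 5.22%  ⇒  β = 2.8123.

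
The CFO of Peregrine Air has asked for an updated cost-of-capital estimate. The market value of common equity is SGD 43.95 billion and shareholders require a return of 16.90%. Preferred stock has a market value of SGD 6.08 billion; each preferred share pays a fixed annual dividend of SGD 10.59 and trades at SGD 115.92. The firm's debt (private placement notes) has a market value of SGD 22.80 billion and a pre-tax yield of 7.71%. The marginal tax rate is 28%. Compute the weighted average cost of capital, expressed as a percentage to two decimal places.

12.70%

Cost of preferred: Rp = 10.59 / 115.92 = 9.1356%.
Total capital V = 43.95 + 6.08 + 22.8 = 72.83.
Equity: weight = 43.95/72.83 = 0.6035; cost = 16.9%.
Preferred: weight = 6.08/72.83 = 0.0835; cost = 9.1356%.
Private placement notes: weight = 22.8/72.83 = 0.3131; after-tax cost = 7.71% × (1 − 28%) = 5.5512%.
WACC = 0.6035 × 16.9000% + 0.0835 × 9.1356% + 0.3131 × 5.5512% = 12.6990%.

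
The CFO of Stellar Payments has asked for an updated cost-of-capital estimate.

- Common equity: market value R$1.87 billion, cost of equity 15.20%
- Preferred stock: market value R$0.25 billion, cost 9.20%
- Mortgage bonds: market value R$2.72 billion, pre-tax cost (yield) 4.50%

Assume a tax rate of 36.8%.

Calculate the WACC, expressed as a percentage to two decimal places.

Total capital V = 1.87 + 0.25 + 2.72 = 4.84.
Equity: weight = 1.87/4.84 = 0.3864; cost = 15.2%.
Preferred: weight = 0.25/4.84 = 0.0517; cost = 9.2%.
Mortgage bonds: weight = 2.72/4.84 = 0.5620; after-tax cost = 4.5% × (1 − 36.8%) = 2.8440%.
WACC = 0.3864 × 15.2000% + 0.0517 × 9.2000% + 0.5620 × 2.8440% = 7.9462%.

7.95%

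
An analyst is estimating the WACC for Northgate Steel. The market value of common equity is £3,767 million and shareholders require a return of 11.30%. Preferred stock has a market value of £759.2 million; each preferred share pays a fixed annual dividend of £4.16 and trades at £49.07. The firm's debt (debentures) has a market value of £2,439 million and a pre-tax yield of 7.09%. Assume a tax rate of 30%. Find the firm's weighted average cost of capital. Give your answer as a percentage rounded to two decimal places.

Cost of preferred: Rp = 4.16 / 49.07 = 8.4777%.
Total capital V = 3767 + 759.2 + 2439 = 6965.2.
Equity: weight = 3767/6965.2 = 0.5408; cost = 11.3%.
Preferred: weight = 759.2/6965.2 = 0.1090; cost = 8.4777%.
Debentures: weight = 2439/6965.2 = 0.3502; after-tax cost = 7.09% × (1 − 30%) = 4.9630%.
WACC = 0.5408 × 11.3000% + 0.1090 × 8.4777% + 0.3502 × 4.9630% = 8.7733%.

8.77%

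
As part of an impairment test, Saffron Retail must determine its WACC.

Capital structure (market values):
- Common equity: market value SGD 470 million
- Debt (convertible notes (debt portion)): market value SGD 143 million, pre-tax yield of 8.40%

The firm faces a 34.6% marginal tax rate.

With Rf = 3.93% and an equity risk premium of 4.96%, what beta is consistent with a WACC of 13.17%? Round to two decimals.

Total capital V = 470 + 143 = 613.
Equity weight = 470/613 = 0.7667.
Convertible notes (debt portion) weight = 143/613 = 0.2333.
Debt contribution = 0.2333 × 8.4% × (1 − 34.6%) = 1.2815%.
Required equity contribution = 13.17% − 1.2815% = 11.8885%  ⇒  Re = 15.5056%.
CAPM: 15.5056% = 3.93% + β × 4.96%  ⇒  β = 2.3338.

2.33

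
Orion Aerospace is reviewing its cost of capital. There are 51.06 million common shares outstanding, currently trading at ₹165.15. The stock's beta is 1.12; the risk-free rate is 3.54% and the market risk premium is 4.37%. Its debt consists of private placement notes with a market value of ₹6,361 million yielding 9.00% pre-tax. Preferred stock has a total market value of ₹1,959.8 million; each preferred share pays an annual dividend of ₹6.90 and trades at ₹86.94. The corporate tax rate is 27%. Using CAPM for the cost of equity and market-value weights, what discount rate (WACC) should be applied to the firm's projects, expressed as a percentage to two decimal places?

7.67%

Cost of equity via CAPM: Re = 3.54% + 1.12 × 4.37% = 8.4344%.
Cost of preferred: Rp = 6.9 / 86.94 = 7.9365%.
Market value of equity E = 165.15 × 51.06m = 8432.559m.
Total capital V = 8432.559 + 1959.8 + 6361 = 16753.359.
Equity: weight = 8432.559/16753.359 = 0.5033; cost = 8.4344%.
Preferred: weight = 1959.8/16753.359 = 0.1170; cost = 7.9365%.
Private placement notes: weight = 6361/16753.359 = 0.3797; after-tax cost = 9% × (1 − 27%) = 6.5700%.
WACC = 0.5033 × 8.4344% + 0.1170 × 7.9365% + 0.3797 × 6.5700% = 7.6683%.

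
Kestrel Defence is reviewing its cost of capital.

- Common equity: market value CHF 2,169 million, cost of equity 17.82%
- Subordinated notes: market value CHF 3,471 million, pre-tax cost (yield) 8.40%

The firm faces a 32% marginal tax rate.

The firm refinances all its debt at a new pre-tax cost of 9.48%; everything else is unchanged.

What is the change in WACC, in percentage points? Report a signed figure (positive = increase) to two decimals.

+0.45 pp

Current WACC:
Total capital V = 2169 + 3471 = 5640.
Equity: weight = 2169/5640 = 0.3846; cost = 17.82%.
Subordinated notes: weight = 3471/5640 = 0.6154; after-tax cost = 8.4% × (1 − 32%) = 5.7120%.
WACC = 0.3846 × 17.8200% + 0.6154 × 5.7120% = 10.3684%.
After the change:
Total capital V = 2169 + 3471 = 5640.
Equity: weight = 2169/5640 = 0.3846; cost = 17.82%.
Subordinated notes: weight = 3471/5640 = 0.6154; after-tax cost = 9.48% × (1 − 32%) = 6.4464%.
WACC = 0.3846 × 17.8200% + 0.6154 × 6.4464% = 10.8204%.
Change in WACC = 10.8204% − 10.3684% = 0.4520 pp.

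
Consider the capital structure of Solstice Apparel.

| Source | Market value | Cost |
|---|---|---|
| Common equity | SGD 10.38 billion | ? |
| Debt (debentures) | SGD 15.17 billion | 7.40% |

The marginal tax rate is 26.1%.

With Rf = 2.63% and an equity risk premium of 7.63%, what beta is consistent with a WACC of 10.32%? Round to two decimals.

Total capital V = 10.38 + 15.17 = 25.55.
Equity weight = 10.38/25.55 = 0.4063.
Debentures weight = 15.17/25.55 = 0.5937.
Debt contribution = 0.5937 × 7.4% × (1 − 26.1%) = 3.2469%.
Required equity contribution = 10.32% − 3.2469% = 7.0731%  ⇒  Re = 17.4101%.
CAPM: 17.4101% = 2.63% + β × 7.63%  ⇒  β = 1.9371.

1.94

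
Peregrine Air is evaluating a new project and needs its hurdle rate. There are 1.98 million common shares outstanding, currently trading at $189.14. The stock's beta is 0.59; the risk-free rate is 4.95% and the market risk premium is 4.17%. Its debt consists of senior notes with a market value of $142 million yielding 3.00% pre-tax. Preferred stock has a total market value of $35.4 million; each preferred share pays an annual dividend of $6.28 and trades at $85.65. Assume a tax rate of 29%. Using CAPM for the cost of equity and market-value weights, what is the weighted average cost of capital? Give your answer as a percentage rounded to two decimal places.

6.05%

Cost of equity via CAPM: Re = 4.95% + 0.59 × 4.17% = 7.4103%.
Cost of preferred: Rp = 6.28 / 85.65 = 7.3322%.
Market value of equity E = 189.14 × 1.98m = 374.4972m.
Total capital V = 374.4972 + 35.4 + 142 = 551.8972.
Equity: weight = 374.4972/551.8972 = 0.6786; cost = 7.4103%.
Preferred: weight = 35.4/551.8972 = 0.0641; cost = 7.3322%.
Senior notes: weight = 142/551.8972 = 0.2573; after-tax cost = 3% × (1 − 29%) = 2.1300%.
WACC = 0.6786 × 7.4103% + 0.0641 × 7.3322% + 0.2573 × 2.1300% = 6.0467%.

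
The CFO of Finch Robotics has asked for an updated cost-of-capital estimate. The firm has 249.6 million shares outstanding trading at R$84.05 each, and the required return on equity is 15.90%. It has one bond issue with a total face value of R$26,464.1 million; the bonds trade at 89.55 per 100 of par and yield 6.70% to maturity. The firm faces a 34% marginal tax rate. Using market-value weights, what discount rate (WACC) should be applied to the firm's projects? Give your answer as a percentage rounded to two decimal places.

9.81%

Market value of equity E = 84.05 × 249.6m = 20978.88m. Market value of debt D = 26464.1m × 89.55/100 = 23698.60155m.
Total capital V = 20978.88 + 23698.60155 = 44677.48155.
Equity: weight = 20978.88/44677.48155 = 0.4696; cost = 15.9%.
Bonds outstanding: weight = 23698.60155/44677.48155 = 0.5304; after-tax cost = 6.7% × (1 − 34%) = 4.4220%.
WACC = 0.4696 × 15.9000% + 0.5304 × 4.4220% = 9.8116%.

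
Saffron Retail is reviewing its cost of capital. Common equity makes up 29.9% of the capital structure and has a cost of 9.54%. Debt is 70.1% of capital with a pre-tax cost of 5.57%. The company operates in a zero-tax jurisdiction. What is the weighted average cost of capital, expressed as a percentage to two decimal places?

After-tax cost of debt = 5.57% × (1 − 0%) = 5.5700%.
WACC = 0.299 × 9.5400% + 0.701 × 5.5700% = 6.7570%.

6.76%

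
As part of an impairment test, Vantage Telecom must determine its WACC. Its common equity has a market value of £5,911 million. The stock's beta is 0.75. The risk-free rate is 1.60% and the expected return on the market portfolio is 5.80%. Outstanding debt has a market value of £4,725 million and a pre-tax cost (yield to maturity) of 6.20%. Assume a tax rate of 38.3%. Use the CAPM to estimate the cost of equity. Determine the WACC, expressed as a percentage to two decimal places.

4.34%

Market risk premium = 5.8% − 1.6% = 4.2%.
Cost of equity via CAPM: Re = 1.6% + 0.75 × 4.2% = 4.7500%.
Total capital V = 5911 + 4725 = 10636.
Equity: weight = 5911/10636 = 0.5558; cost = 4.75%.
Debt: weight = 4725/10636 = 0.4442; after-tax cost = 6.2% × (1 − 38.3%) = 3.8254%.
WACC = 0.5558 × 4.7500% + 0.4442 × 3.8254% = 4.3393%.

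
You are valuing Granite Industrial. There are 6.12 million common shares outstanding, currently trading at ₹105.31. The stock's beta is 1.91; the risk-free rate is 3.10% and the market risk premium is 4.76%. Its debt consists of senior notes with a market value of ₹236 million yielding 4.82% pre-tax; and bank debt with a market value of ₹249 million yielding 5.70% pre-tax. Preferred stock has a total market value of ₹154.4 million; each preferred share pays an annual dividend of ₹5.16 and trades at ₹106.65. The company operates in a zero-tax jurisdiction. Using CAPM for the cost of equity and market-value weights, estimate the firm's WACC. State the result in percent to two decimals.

Cost of equity via CAPM: Re = 3.1% + 1.91 × 4.76% = 12.1916%.
Cost of preferred: Rp = 5.16 / 106.65 = 4.8383%.
Market value of equity E = 105.31 × 6.12m = 644.4972m.
Total capital V = 644.4972 + 154.4 + 236 + 249 = 1283.8972.
Equity: weight = 644.4972/1283.8972 = 0.5020; cost = 12.1916%.
Preferred: weight = 154.4/1283.8972 = 0.1203; cost = 4.8383%.
Senior notes: weight = 236/1283.8972 = 0.1838; after-tax cost = 4.82% × (1 − 0%) = 4.8200%.
Bank debt: weight = 249/1283.8972 = 0.1939; after-tax cost = 5.7% × (1 − 0%) = 5.7000%.
WACC = 0.5020 × 12.1916% + 0.1203 × 4.8383% + 0.1838 × 4.8200% + 0.1939 × 5.7000% = 8.6933%.

8.69%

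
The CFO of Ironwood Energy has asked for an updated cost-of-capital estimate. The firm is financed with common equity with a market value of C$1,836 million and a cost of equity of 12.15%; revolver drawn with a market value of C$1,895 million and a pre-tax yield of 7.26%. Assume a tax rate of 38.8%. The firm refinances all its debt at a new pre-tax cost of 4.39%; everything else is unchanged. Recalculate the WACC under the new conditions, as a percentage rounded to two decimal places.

7.34%

After the change:
Total capital V = 1836 + 1895 = 3731.
Equity: weight = 1836/3731 = 0.4921; cost = 12.15%.
Revolver drawn: weight = 1895/3731 = 0.5079; after-tax cost = 4.39% × (1 − 38.8%) = 2.6867%.
WACC = 0.4921 × 12.1500% + 0.5079 × 2.6867% = 7.3435%.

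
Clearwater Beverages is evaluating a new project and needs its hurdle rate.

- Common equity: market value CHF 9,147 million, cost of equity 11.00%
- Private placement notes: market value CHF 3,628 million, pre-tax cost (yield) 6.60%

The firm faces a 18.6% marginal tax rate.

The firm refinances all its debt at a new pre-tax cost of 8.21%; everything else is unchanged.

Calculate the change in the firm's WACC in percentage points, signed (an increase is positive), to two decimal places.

+0.37 pp

Current WACC:
Total capital V = 9147 + 3628 = 12775.
Equity: weight = 9147/12775 = 0.7160; cost = 11%.
Private placement notes: weight = 3628/12775 = 0.2840; after-tax cost = 6.6% × (1 − 18.6%) = 5.3724%.
WACC = 0.7160 × 11.0000% + 0.2840 × 5.3724% = 9.4018%.
After the change:
Total capital V = 9147 + 3628 = 12775.
Equity: weight = 9147/12775 = 0.7160; cost = 11%.
Private placement notes: weight = 3628/12775 = 0.2840; after-tax cost = 8.21% × (1 − 18.6%) = 6.6829%.
WACC = 0.7160 × 11.0000% + 0.2840 × 6.6829% = 9.7740%.
Change in WACC = 9.7740% − 9.4018% = 0.3722 pp.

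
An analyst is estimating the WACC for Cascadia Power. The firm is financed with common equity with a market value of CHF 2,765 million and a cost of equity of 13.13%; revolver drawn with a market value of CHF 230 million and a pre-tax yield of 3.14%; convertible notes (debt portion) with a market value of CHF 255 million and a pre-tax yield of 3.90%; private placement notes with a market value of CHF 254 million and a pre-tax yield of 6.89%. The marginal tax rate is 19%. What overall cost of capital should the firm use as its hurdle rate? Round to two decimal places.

11.16%

Total capital V = 2765 + 230 + 255 + 254 = 3504.
Equity: weight = 2765/3504 = 0.7891; cost = 13.13%.
Revolver drawn: weight = 230/3504 = 0.0656; after-tax cost = 3.14% × (1 − 19%) = 2.5434%.
Convertible notes (debt portion): weight = 255/3504 = 0.0728; after-tax cost = 3.9% × (1 − 19%) = 3.1590%.
Private placement notes: weight = 254/3504 = 0.0725; after-tax cost = 6.89% × (1 − 19%) = 5.5809%.
WACC = 0.7891 × 13.1300% + 0.0656 × 2.5434% + 0.0728 × 3.1590% + 0.0725 × 5.5809% = 11.1623%.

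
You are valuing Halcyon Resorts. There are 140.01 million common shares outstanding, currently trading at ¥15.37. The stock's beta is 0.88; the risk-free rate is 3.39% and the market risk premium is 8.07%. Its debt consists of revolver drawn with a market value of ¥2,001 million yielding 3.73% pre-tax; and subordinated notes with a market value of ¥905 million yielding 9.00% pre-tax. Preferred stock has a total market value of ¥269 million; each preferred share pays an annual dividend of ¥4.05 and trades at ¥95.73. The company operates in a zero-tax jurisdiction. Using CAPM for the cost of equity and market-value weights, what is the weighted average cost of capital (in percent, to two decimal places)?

7.38%

Cost of equity via CAPM: Re = 3.39% + 0.88 × 8.07% = 10.4916%.
Cost of preferred: Rp = 4.05 / 95.73 = 4.2306%.
Market value of equity E = 15.37 × 140.01m = 2151.9537m.
Total capital V = 2151.9537 + 269 + 2001 + 905 = 5326.9537.
Equity: weight = 2151.9537/5326.9537 = 0.4040; cost = 10.4916%.
Preferred: weight = 269/5326.9537 = 0.0505; cost = 4.2306%.
Revolver drawn: weight = 2001/5326.9537 = 0.3756; after-tax cost = 3.73% × (1 − 0%) = 3.7300%.
Subordinated notes: weight = 905/5326.9537 = 0.1699; after-tax cost = 9% × (1 − 0%) = 9.0000%.
WACC = 0.4040 × 10.4916% + 0.0505 × 4.2306% + 0.3756 × 3.7300% + 0.1699 × 9.0000% = 7.3821%.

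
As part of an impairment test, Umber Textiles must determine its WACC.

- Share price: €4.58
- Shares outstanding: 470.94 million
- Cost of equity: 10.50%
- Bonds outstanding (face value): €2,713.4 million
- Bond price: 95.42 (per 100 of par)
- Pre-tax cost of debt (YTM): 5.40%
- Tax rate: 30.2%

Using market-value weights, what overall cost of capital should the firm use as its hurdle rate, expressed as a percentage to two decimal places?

Market value of equity E = 4.58 × 470.94m = 2156.9052m. Market value of debt D = 2713.4m × 95.42/100 = 2589.12628m.
Total capital V = 2156.9052 + 2589.12628 = 4746.03148.
Equity: weight = 2156.9052/4746.03148 = 0.4545; cost = 10.5%.
Bonds outstanding: weight = 2589.12628/4746.03148 = 0.5455; after-tax cost = 5.4% × (1 − 30.2%) = 3.7692%.
WACC = 0.4545 × 10.5000% + 0.5455 × 3.7692% = 6.8281%.

6.83%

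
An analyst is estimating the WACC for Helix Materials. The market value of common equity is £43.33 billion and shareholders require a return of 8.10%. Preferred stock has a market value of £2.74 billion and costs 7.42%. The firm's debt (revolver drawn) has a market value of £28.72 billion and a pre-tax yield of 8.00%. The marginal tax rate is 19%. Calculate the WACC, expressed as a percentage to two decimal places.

Total capital V = 43.33 + 2.74 + 28.72 = 74.79.
Equity: weight = 43.33/74.79 = 0.5794; cost = 8.1%.
Preferred: weight = 2.74/74.79 = 0.0366; cost = 7.42%.
Revolver drawn: weight = 28.72/74.79 = 0.3840; after-tax cost = 8% × (1 − 19%) = 6.4800%.
WACC = 0.5794 × 8.1000% + 0.0366 × 7.4200% + 0.3840 × 6.4800% = 7.4530%.

7.45%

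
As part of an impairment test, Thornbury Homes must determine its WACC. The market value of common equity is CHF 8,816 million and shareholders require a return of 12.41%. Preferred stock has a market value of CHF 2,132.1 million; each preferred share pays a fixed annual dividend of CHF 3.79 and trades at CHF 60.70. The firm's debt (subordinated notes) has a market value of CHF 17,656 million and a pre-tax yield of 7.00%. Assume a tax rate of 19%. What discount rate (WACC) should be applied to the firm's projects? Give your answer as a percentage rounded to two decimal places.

7.79%

Cost of preferred: Rp = 3.79 / 60.7 = 6.2438%.
Total capital V = 8816 + 2132.1 + 17656 = 28604.1.
Equity: weight = 8816/28604.1 = 0.3082; cost = 12.41%.
Preferred: weight = 2132.1/28604.1 = 0.0745; cost = 6.2438%.
Subordinated notes: weight = 17656/28604.1 = 0.6173; after-tax cost = 7% × (1 − 19%) = 5.6700%.
WACC = 0.3082 × 12.4100% + 0.0745 × 6.2438% + 0.6173 × 5.6700% = 7.7901%.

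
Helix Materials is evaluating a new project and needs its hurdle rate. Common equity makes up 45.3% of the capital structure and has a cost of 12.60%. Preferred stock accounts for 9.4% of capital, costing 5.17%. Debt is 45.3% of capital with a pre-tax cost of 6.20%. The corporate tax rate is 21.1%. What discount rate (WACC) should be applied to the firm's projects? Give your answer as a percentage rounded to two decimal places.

After-tax cost of debt = 6.2% × (1 − 21.1%) = 4.8918%.
WACC = 0.453 × 12.6000% + 0.094 × 5.1700% + 0.453 × 4.8918% = 8.4098%.

8.41%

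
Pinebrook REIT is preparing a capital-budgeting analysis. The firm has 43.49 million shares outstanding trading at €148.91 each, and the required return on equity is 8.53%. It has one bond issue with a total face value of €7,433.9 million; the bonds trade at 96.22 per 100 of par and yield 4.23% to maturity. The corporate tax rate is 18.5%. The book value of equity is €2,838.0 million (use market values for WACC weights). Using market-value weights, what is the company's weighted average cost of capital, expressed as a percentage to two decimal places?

Market value of equity E = 148.91 × 43.49m = 6476.0959m. Market value of debt D = 7433.9m × 96.22/100 = 7152.89858m.
Total capital V = 6476.0959 + 7152.89858 = 13628.99448.
Equity: weight = 6476.0959/13628.99448 = 0.4752; cost = 8.53%.
Bonds outstanding: weight = 7152.89858/13628.99448 = 0.5248; after-tax cost = 4.23% × (1 − 18.5%) = 3.4474%.
WACC = 0.4752 × 8.5300% + 0.5248 × 3.4474% = 5.8625%.

5.86%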